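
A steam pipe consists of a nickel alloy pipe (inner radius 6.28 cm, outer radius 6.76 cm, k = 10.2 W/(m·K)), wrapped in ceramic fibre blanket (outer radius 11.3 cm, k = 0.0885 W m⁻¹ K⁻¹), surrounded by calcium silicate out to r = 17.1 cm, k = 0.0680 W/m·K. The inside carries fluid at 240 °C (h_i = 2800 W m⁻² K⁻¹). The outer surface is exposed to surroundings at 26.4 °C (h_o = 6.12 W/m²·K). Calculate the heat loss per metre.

Q' = 104 W/m

Resistance network (inner→outer):
  R'_conv,in = 1/(2πr h) = 1/(2π·0.0628·2800) = 9.051×10^-4 m·K/W
  R'_nickel alloy = ln(0.0676/0.0628)/(2πk) = 0.07365/(2π·10.2) = 0.001149 m·K/W
  R'_ceramic fibre blanket = ln(0.113/0.0676)/(2πk) = 0.5138/(2π·0.0885) = 0.9240 m·K/W
  R'_calcium silicate = ln(0.171/0.113)/(2πk) = 0.4143/(2π·0.0680) = 0.9696 m·K/W
  R'_conv,out = 1/(2πr h) = 1/(2π·0.171·6.12) = 0.1521 m·K/W
ΣR = 9.051×10^-4 + 0.001149 + 0.9240 + 0.9696 + 0.1521 = 2.048 m·K/W
Q' = ΔT/ΣR = (240 °C − 26.4 °C)/2.048 = 104 W/m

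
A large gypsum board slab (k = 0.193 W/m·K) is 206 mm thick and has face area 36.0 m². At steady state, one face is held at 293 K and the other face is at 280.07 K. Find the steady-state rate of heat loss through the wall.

Q = 436 W

Q = kA·ΔT/L = 0.193 × 36.0 × |293 K − 280.07 K| / 0.206 = 436 W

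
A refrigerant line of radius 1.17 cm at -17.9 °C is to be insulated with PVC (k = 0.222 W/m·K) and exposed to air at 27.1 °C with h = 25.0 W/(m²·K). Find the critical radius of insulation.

r_cr = 0.888 cm

For a cylinder, r_cr = k_ins/h = 0.222/25.0 = 0.00888 m = 0.888 cm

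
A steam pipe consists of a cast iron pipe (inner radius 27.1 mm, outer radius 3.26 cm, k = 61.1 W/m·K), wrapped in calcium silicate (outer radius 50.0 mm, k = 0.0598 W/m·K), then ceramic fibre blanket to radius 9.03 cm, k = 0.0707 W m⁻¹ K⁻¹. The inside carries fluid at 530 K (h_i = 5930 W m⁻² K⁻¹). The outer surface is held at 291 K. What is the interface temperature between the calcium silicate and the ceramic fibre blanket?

T = 420 K

Treat each layer as a resistance in series:
  R'_conv,in = 1/(2πr h) = 1/(2π·0.0271·5930) = 9.904×10^-4 m·K/W
  R'_cast iron = ln(0.0326/0.0271)/(2πk) = 0.1848/(2π·61.1) = 4.813×10^-4 m·K/W
  R'_calcium silicate = ln(0.0500/0.0326)/(2πk) = 0.4277/(2π·0.0598) = 1.138 m·K/W
  R'_ceramic fibre blanket = ln(0.0903/0.0500)/(2πk) = 0.5911/(2π·0.0707) = 1.331 m·K/W
ΣR = 9.904×10^-4 + 4.813×10^-4 + 1.138 + 1.331 = 2.470 m·K/W
Q' = ΔT/ΣR = (530 K − 291 K)/2.470 = 96.76 W/m
From the inner boundary to the calcium silicate/ceramic fibre blanket interface, ΣR_partial = 1.139 m·K/W.
T_interface = T_in − Q'·ΣR_partial = 530 K − (96.76)(1.139) = 420 K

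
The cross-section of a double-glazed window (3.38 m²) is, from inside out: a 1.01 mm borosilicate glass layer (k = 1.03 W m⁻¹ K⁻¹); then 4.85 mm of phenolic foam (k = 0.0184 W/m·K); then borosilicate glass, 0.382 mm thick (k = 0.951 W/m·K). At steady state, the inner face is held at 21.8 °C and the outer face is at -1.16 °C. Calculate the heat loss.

Treat each layer as a resistance in series:
  R_borosilicate glass = L/(kA) = 0.00101/(1.03·3.38) = 2.901×10^-4 K/W
  R_phenolic foam = L/(kA) = 0.00485/(0.0184·3.38) = 0.07798 K/W
  R_borosilicate glass = L/(kA) = 3.82×10^-4/(0.951·3.38) = 1.188×10^-4 K/W
ΣR = 2.901×10^-4 + 0.07798 + 1.188×10^-4 = 0.07839 K/W
Q = ΔT/ΣR = (21.8 °C − -1.16 °C)/0.07839 = 293 W

Q = 293 W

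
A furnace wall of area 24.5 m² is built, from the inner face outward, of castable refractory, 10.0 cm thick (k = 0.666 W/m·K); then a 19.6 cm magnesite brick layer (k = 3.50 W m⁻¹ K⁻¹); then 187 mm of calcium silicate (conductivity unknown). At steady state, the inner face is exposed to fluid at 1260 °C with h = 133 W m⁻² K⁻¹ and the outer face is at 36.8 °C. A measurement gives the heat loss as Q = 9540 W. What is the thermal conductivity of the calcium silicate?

k = 0.0639 W/m·K

ΣR = ΔT/Q = |1260 − 36.8|/9540 = 0.1282 K/W
Known resistances:
  R_conv,in = 1/(hA) = 1/(133·24.5) = 3.069×10^-4 K/W
  R_castable refractory = L/(kA) = 0.100/(0.666·24.5) = 0.006129 K/W
  R_magnesite brick = L/(kA) = 0.196/(3.50·24.5) = 0.002286 K/W
R_calcium silicate = ΣR − ΣR_known = 0.1282 − 0.008722 = 0.1195 K/W
L/(kA) = 0.1195 ⇒ k = 0.187/(0.1195·24.5) = 0.0639 W/m·K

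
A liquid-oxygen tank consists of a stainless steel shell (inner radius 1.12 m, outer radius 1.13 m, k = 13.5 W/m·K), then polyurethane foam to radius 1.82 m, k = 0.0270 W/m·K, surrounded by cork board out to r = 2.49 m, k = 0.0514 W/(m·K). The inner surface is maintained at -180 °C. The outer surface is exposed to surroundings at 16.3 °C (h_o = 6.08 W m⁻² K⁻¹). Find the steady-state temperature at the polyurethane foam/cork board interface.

Resistance network (inner→outer):
  R_stainless steel = (1/1.12 − 1/1.13)/(4πk) = 0.007901/(4π·13.5) = 4.658×10^-5 K/W
  R_polyurethane foam = (1/1.13 − 1/1.82)/(4πk) = 0.3355/(4π·0.0270) = 0.9888 K/W
  R_cork board = (1/1.82 − 1/2.49)/(4πk) = 0.1478/(4π·0.0514) = 0.2289 K/W
  R_conv,out = 1/(4πr²h) = 1/(4π·2.49²·6.08) = 0.002111 K/W
ΣR = 4.658×10^-5 + 0.9888 + 0.2289 + 0.002111 = 1.220 K/W
Q = ΔT/ΣR = (-180 °C − 16.3 °C)/1.220 = -160.9 W
From the inner boundary to the polyurethane foam/cork board interface, ΣR_partial = 0.9888 K/W.
T_interface = T_in − Q·ΣR_partial = -180 °C − (-160.9)(0.9888) = -20.9 °C

T = -20.9 °C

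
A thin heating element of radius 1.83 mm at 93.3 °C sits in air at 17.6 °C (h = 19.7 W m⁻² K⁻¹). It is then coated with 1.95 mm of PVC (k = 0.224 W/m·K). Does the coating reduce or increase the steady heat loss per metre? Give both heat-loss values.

Critical radius for a cylinder: r_cr = k/h = 0.0114 m = 1.14 cm.
Outer radius after coating: r₂ = 0.00183 + 0.00195 = 0.00378 m.
Since r₁ < r_cr and r₂ ≤ r_cr, the coating moves toward the maximum at r_cr — heat loss rises.
Bare: R = 1/(2πr₁h) = 4.415 m·K/W; Q = 75.7/4.415 = 17.1 W/m.
Coated: R = R_cond + R_conv = 2.653 m·K/W; Q = 75.7/2.653 = 28.5 W/m.

increases: 17.1 → 28.5 W/m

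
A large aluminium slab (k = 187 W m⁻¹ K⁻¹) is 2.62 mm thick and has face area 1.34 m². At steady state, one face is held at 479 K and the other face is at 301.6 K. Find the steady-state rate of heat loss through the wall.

Q = 1.70×10^7 W

Q = kA·ΔT/L = 187 × 1.34 × |479 K − 301.6 K| / 0.00262 = 1.70×10^7 W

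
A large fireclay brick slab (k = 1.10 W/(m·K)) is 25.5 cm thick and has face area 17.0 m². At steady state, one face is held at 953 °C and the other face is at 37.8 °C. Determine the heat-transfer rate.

Q = 67.1 kW

Q = kA·ΔT/L = 1.10 × 17.0 × |953 °C − 37.8 °C| / 0.255 = 67100 W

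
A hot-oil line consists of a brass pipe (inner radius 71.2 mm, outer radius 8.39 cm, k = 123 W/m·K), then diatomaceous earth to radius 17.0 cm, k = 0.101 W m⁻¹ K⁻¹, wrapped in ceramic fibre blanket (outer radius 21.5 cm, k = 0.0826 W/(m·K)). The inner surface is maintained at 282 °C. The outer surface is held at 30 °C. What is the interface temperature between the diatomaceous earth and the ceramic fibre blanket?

Resistance network (inner→outer):
  R'_brass = ln(0.0839/0.0712)/(2πk) = 0.1641/(2π·123) = 2.124×10^-4 m·K/W
  R'_diatomaceous earth = ln(0.170/0.0839)/(2πk) = 0.7062/(2π·0.101) = 1.113 m·K/W
  R'_ceramic fibre blanket = ln(0.215/0.170)/(2πk) = 0.2348/(2π·0.0826) = 0.4525 m·K/W
ΣR = 2.124×10^-4 + 1.113 + 0.4525 = 1.566 m·K/W
Q' = ΔT/ΣR = (282 °C − 30 °C)/1.566 = 160.9 W/m
From the inner boundary to the diatomaceous earth/ceramic fibre blanket interface, ΣR_partial = 1.113 m·K/W.
T_interface = T_in − Q'·ΣR_partial = 282 °C − (160.9)(1.113) = 103 °C

T = 103 °C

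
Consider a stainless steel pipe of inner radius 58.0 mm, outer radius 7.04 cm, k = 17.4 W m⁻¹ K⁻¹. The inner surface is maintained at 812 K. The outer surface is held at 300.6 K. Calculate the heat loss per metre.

Q' = 289 kW/m

Q' = 2πk·ΔT/ln(r₂/r₁) = 2π × 17.4 × 511.4 / ln(0.0704/0.0580) = 2.89×10^5 W/m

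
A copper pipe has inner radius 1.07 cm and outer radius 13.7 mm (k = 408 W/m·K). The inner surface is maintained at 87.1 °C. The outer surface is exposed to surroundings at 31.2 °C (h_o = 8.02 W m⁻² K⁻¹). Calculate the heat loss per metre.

Q' = 38.6 W/m

Treat each layer as a resistance in series:
  R'_copper = ln(0.0137/0.0107)/(2πk) = 0.2472/(2π·408) = 9.641×10^-5 m·K/W
  R'_conv,out = 1/(2πr h) = 1/(2π·0.0137·8.02) = 1.449 m·K/W
ΣR = 9.641×10^-5 + 1.449 = 1.449 m·K/W
Q' = ΔT/ΣR = (87.1 °C − 31.2 °C)/1.449 = 38.6 W/m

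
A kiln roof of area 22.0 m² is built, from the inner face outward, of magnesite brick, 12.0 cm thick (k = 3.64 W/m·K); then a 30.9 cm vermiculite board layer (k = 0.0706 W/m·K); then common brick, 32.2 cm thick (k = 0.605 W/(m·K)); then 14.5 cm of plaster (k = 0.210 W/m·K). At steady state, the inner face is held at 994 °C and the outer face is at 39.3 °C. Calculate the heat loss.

Resistance network (inner→outer):
  R_magnesite brick = L/(kA) = 0.120/(3.64·22.0) = 0.001499 K/W
  R_vermiculite board = L/(kA) = 0.309/(0.0706·22.0) = 0.1989 K/W
  R_common brick = L/(kA) = 0.322/(0.605·22.0) = 0.02419 K/W
  R_plaster = L/(kA) = 0.145/(0.210·22.0) = 0.03139 K/W
ΣR = 0.001499 + 0.1989 + 0.02419 + 0.03139 = 0.2560 K/W
Q = ΔT/ΣR = (994 °C − 39.3 °C)/0.2560 = 3730 W

Q = 3730 W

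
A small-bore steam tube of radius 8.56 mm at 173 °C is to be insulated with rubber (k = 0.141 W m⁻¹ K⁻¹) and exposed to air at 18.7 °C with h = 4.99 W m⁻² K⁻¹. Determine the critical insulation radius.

r_cr = 2.83 cm

For a cylinder, r_cr = k_ins/h = 0.141/4.99 = 0.0283 m = 2.83 cm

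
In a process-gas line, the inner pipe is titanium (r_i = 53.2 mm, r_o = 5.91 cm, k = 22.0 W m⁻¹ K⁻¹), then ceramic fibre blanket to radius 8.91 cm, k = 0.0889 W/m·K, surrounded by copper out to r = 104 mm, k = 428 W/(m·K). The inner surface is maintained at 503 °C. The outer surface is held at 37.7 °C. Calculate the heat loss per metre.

Q' = 632 W/m

Resistance network (inner→outer):
  R'_titanium = ln(0.0591/0.0532)/(2πk) = 0.1052/(2π·22.0) = 7.609×10^-4 m·K/W
  R'_ceramic fibre blanket = ln(0.0891/0.0591)/(2πk) = 0.4105/(2π·0.0889) = 0.7350 m·K/W
  R'_copper = ln(0.104/0.0891)/(2πk) = 0.1546/(2π·428) = 5.750×10^-5 m·K/W
ΣR = 7.609×10^-4 + 0.7350 + 5.750×10^-5 = 0.7358 m·K/W
Q' = ΔT/ΣR = (503 °C − 37.7 °C)/0.7358 = 632 W/m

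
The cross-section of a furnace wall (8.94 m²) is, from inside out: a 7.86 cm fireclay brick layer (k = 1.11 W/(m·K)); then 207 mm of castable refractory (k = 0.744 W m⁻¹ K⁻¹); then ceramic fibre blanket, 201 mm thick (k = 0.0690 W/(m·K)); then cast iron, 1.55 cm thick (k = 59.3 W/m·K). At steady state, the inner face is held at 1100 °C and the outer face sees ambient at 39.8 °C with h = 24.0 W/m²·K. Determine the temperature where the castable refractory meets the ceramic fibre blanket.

Series thermal resistances, inner to outer:
  R_fireclay brick = L/(kA) = 0.0786/(1.11·8.94) = 0.007921 K/W
  R_castable refractory = L/(kA) = 0.207/(0.744·8.94) = 0.03112 K/W
  R_ceramic fibre blanket = L/(kA) = 0.201/(0.0690·8.94) = 0.3258 K/W
  R_cast iron = L/(kA) = 0.0155/(59.3·8.94) = 2.924×10^-5 K/W
  R_conv,out = 1/(hA) = 1/(24.0·8.94) = 0.004661 K/W
ΣR = 0.007921 + 0.03112 + 0.3258 + 2.924×10^-5 + 0.004661 = 0.3695 K/W
Q = ΔT/ΣR = (1100 °C − 39.8 °C)/0.3695 = 2869 W
From the inner boundary to the castable refractory/ceramic fibre blanket interface, ΣR_partial = 0.03904 K/W.
T_interface = T_in − Q·ΣR_partial = 1100 °C − (2869)(0.03904) = 988 °C

T = 988 °C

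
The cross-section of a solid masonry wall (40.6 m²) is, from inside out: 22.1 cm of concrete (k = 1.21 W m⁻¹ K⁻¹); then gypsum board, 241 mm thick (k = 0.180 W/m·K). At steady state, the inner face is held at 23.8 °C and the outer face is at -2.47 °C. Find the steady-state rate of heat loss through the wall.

Resistance network (inner→outer):
  R_concrete = L/(kA) = 0.221/(1.21·40.6) = 0.004499 K/W
  R_gypsum board = L/(kA) = 0.241/(0.180·40.6) = 0.03298 K/W
ΣR = 0.004499 + 0.03298 = 0.03748 K/W
Q = ΔT/ΣR = (23.8 °C − -2.47 °C)/0.03748 = 701 W

Q = 701 W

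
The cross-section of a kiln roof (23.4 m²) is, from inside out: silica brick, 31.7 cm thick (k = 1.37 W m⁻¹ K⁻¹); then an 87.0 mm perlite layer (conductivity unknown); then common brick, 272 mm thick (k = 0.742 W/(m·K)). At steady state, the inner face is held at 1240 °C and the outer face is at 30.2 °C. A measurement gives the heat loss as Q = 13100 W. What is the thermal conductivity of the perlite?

k = 0.0557 W/m·K

ΣR = ΔT/Q = |1240 − 30.2|/13100 = 0.09235 K/W
Known resistances:
  R_silica brick = L/(kA) = 0.317/(1.37·23.4) = 0.009888 K/W
  R_common brick = L/(kA) = 0.272/(0.742·23.4) = 0.01567 K/W
R_perlite = ΣR − ΣR_known = 0.09235 − 0.02556 = 0.06679 K/W
L/(kA) = 0.06679 ⇒ k = 0.0870/(0.06679·23.4) = 0.0557 W/m·K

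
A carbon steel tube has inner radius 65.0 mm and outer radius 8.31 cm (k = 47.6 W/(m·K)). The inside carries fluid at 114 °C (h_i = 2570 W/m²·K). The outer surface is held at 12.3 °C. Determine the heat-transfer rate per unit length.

Q' = 57300 W/m

Resistance network (inner→outer):
  R'_conv,in = 1/(2πr h) = 1/(2π·0.0650·2570) = 9.527×10^-4 m·K/W
  R'_carbon steel = ln(0.0831/0.0650)/(2πk) = 0.2457/(2π·47.6) = 8.214×10^-4 m·K/W
ΣR = 9.527×10^-4 + 8.214×10^-4 = 0.001774 m·K/W
Q' = ΔT/ΣR = (114 °C − 12.3 °C)/0.001774 = 57300 W/m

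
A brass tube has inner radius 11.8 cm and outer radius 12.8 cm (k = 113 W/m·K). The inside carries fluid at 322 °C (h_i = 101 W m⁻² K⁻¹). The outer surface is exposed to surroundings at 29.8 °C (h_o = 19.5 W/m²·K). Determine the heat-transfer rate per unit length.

Q' = 3.78 kW/m

Series thermal resistances, inner to outer:
  R'_conv,in = 1/(2πr h) = 1/(2π·0.118·101) = 0.01335 m·K/W
  R'_brass = ln(0.128/0.118)/(2πk) = 0.08135/(2π·113) = 1.146×10^-4 m·K/W
  R'_conv,out = 1/(2πr h) = 1/(2π·0.128·19.5) = 0.06376 m·K/W
ΣR = 0.01335 + 1.146×10^-4 + 0.06376 = 0.07722 m·K/W
Q' = ΔT/ΣR = (322 °C − 29.8 °C)/0.07722 = 3780 W/m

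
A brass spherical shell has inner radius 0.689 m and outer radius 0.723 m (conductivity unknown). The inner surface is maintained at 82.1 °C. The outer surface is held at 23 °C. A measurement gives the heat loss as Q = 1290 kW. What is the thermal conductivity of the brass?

ΣR = ΔT/Q = |82.1 − 23|/1.29×10^6 = 4.581×10^-5 K/W
(1/r₁−1/r₂)/(4πk) = 4.581×10^-5 ⇒ k = 0.06825/(4π·4.581×10^-5) = 119 W/m·K

k = 119 W/m·K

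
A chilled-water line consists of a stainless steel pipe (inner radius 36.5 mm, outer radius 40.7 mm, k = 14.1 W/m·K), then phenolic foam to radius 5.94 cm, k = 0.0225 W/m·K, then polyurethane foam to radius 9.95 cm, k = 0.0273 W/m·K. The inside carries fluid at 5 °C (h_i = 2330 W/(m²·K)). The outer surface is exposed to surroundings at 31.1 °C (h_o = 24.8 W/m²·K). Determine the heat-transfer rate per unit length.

Series thermal resistances, inner to outer:
  R'_conv,in = 1/(2πr h) = 1/(2π·0.0365·2330) = 0.001871 m·K/W
  R'_stainless steel = ln(0.0407/0.0365)/(2πk) = 0.1089/(2π·14.1) = 0.001229 m·K/W
  R'_phenolic foam = ln(0.0594/0.0407)/(2πk) = 0.3781/(2π·0.0225) = 2.674 m·K/W
  R'_polyurethane foam = ln(0.0995/0.0594)/(2πk) = 0.5159/(2π·0.0273) = 3.007 m·K/W
  R'_conv,out = 1/(2πr h) = 1/(2π·0.0995·24.8) = 0.06450 m·K/W
ΣR = 0.001871 + 0.001229 + 2.674 + 3.007 + 0.06450 = 5.749 m·K/W
Q' = ΔT/ΣR = (5 °C − 31.1 °C)/5.749 = -4.54 W/m
(Negative Q' ⇒ heat flows inward; heat gain = 4.54 W/m.)

Q' = 4.54 W/m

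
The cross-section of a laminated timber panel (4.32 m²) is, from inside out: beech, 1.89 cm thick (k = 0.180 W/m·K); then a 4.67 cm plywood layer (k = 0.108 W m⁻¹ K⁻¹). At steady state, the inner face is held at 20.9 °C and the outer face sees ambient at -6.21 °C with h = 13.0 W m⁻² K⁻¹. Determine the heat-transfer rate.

Q = 191 W

Resistance network (inner→outer):
  R_beech = L/(kA) = 0.0189/(0.180·4.32) = 0.02431 K/W
  R_plywood = L/(kA) = 0.0467/(0.108·4.32) = 0.1001 K/W
  R_conv,out = 1/(hA) = 1/(13.0·4.32) = 0.01781 K/W
ΣR = 0.02431 + 0.1001 + 0.01781 = 0.1422 K/W
Q = ΔT/ΣR = (20.9 °C − -6.21 °C)/0.1422 = 191 W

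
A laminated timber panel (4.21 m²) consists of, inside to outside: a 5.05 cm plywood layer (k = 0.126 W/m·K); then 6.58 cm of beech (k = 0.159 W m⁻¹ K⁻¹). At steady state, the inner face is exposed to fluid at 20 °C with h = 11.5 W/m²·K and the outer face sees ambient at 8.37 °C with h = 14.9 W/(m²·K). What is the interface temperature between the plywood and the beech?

T = 14.1 °C

Treat each layer as a resistance in series:
  R_conv,in = 1/(hA) = 1/(11.5·4.21) = 0.02065 K/W
  R_plywood = L/(kA) = 0.0505/(0.126·4.21) = 0.09520 K/W
  R_beech = L/(kA) = 0.0658/(0.159·4.21) = 0.09830 K/W
  R_conv,out = 1/(hA) = 1/(14.9·4.21) = 0.01594 K/W
ΣR = 0.02065 + 0.09520 + 0.09830 + 0.01594 = 0.2301 K/W
Q = ΔT/ΣR = (20 °C − 8.37 °C)/0.2301 = 50.54 W
From the inner boundary to the plywood/beech interface, ΣR_partial = 0.1159 K/W.
T_interface = T_in − Q·ΣR_partial = 20 °C − (50.54)(0.1159) = 14.1 °C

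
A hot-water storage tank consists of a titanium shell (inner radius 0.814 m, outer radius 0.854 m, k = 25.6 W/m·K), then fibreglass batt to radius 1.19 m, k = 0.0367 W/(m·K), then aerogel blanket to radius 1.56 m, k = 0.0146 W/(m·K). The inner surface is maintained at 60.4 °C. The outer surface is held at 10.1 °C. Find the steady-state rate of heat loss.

Q = 27.9 W

Treat each layer as a resistance in series:
  R_titanium = (1/0.814 − 1/0.854)/(4πk) = 0.05754/(4π·25.6) = 1.789×10^-4 K/W
  R_fibreglass batt = (1/0.854 − 1/1.19)/(4πk) = 0.3306/(4π·0.0367) = 0.7169 K/W
  R_aerogel blanket = (1/1.19 − 1/1.56)/(4πk) = 0.1993/(4π·0.0146) = 1.086 K/W
ΣR = 1.789×10^-4 + 0.7169 + 1.086 = 1.803 K/W
Q = ΔT/ΣR = (60.4 °C − 10.1 °C)/1.803 = 27.9 W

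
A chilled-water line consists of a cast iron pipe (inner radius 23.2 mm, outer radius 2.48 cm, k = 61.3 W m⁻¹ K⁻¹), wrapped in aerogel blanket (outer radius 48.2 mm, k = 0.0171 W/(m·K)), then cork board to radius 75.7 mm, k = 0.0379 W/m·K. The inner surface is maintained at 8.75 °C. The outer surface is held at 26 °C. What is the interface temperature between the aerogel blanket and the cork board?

T = 22.0 °C

Resistance network (inner→outer):
  R'_cast iron = ln(0.0248/0.0232)/(2πk) = 0.06669/(2π·61.3) = 1.732×10^-4 m·K/W
  R'_aerogel blanket = ln(0.0482/0.0248)/(2πk) = 0.6645/(2π·0.0171) = 6.185 m·K/W
  R'_cork board = ln(0.0757/0.0482)/(2πk) = 0.4514/(2π·0.0379) = 1.896 m·K/W
ΣR = 1.732×10^-4 + 6.185 + 1.896 = 8.081 m·K/W
Q' = ΔT/ΣR = (8.75 °C − 26 °C)/8.081 = -2.135 W/m
From the inner boundary to the aerogel blanket/cork board interface, ΣR_partial = 6.185 m·K/W.
T_interface = T_in − Q'·ΣR_partial = 8.75 °C − (-2.135)(6.185) = 22.0 °C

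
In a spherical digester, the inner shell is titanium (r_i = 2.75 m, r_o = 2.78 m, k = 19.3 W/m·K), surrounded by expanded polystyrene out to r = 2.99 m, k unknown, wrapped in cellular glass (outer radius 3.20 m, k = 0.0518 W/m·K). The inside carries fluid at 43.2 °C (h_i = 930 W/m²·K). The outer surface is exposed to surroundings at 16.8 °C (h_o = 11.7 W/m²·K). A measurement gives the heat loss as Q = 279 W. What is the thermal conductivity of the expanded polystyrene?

ΣR = ΔT/Q = |43.2 − 16.8|/279 = 0.09462 K/W
Known resistances:
  R_conv,in = 1/(4πr²h) = 1/(4π·2.75²·930) = 1.131×10^-5 K/W
  R_titanium = (1/2.75 − 1/2.78)/(4πk) = 0.003924/(4π·19.3) = 1.618×10^-5 K/W
  R_cellular glass = (1/2.99 − 1/3.20)/(4πk) = 0.02195/(4π·0.0518) = 0.03372 K/W
  R_conv,out = 1/(4πr²h) = 1/(4π·3.20²·11.7) = 6.642×10^-4 K/W
R_expanded polystyrene = ΣR − ΣR_known = 0.09462 − 0.03441 = 0.06021 K/W
(1/r₁−1/r₂)/(4πk) = 0.06021 ⇒ k = 0.02526/(4π·0.06021) = 0.0334 W/m·K

k = 0.0334 W/m·K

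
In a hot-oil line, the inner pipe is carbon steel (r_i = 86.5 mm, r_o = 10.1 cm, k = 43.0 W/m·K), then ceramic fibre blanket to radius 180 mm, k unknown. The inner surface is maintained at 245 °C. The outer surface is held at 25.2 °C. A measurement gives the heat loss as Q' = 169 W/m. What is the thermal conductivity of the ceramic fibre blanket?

k = 0.0707 W/m·K

ΣR = ΔT/Q' = |245 − 25.2|/169 = 1.301 m·K/W
Known resistances:
  R'_carbon steel = ln(0.101/0.0865)/(2πk) = 0.1550/(2π·43.0) = 5.736×10^-4 m·K/W
R_ceramic fibre blanket = ΣR − ΣR_known = 1.301 − 5.736×10^-4 = 1.300 m·K/W
ln(r₂/r₁)/(2πk) = 1.300 ⇒ k = 0.5778/(2π·1.300) = 0.0707 W/m·K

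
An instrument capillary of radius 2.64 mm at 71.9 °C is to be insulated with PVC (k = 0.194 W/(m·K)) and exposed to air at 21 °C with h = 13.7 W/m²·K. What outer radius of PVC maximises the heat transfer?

r_cr = 1.42 cm

For a cylinder, r_cr = k_ins/h = 0.194/13.7 = 0.0142 m = 1.42 cm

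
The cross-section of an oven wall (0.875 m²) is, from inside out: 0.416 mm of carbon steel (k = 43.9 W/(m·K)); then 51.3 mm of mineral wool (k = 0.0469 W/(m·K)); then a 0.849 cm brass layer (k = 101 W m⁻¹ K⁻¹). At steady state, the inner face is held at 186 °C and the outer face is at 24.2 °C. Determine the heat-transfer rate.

Q = 129 W

Treat each layer as a resistance in series:
  R_carbon steel = L/(kA) = 4.16×10^-4/(43.9·0.875) = 1.083×10^-5 K/W
  R_mineral wool = L/(kA) = 0.0513/(0.0469·0.875) = 1.250 K/W
  R_brass = L/(kA) = 0.00849/(101·0.875) = 9.607×10^-5 K/W
ΣR = 1.083×10^-5 + 1.250 + 9.607×10^-5 = 1.250 K/W
Q = ΔT/ΣR = (186 °C − 24.2 °C)/1.250 = 129 W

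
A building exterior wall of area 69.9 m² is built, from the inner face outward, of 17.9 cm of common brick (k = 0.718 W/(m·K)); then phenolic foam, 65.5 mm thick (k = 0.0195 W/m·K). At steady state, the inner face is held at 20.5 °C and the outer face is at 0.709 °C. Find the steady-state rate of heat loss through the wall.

Series thermal resistances, inner to outer:
  R_common brick = L/(kA) = 0.179/(0.718·69.9) = 0.003567 K/W
  R_phenolic foam = L/(kA) = 0.0655/(0.0195·69.9) = 0.04805 K/W
ΣR = 0.003567 + 0.04805 = 0.05162 K/W
Q = ΔT/ΣR = (20.5 °C − 0.709 °C)/0.05162 = 383 W

Q = 383 W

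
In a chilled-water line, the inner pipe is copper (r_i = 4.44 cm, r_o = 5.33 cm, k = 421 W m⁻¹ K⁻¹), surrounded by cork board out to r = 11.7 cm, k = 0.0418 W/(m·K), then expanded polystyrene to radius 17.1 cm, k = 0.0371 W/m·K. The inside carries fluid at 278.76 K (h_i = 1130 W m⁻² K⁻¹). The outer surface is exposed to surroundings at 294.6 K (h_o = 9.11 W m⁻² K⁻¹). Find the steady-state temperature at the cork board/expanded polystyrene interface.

Resistance network (inner→outer):
  R'_conv,in = 1/(2πr h) = 1/(2π·0.0444·1130) = 0.003172 m·K/W
  R'_copper = ln(0.0533/0.0444)/(2πk) = 0.1827/(2π·421) = 6.907×10^-5 m·K/W
  R'_cork board = ln(0.117/0.0533)/(2πk) = 0.7862/(2π·0.0418) = 2.994 m·K/W
  R'_expanded polystyrene = ln(0.171/0.117)/(2πk) = 0.3795/(2π·0.0371) = 1.628 m·K/W
  R'_conv,out = 1/(2πr h) = 1/(2π·0.171·9.11) = 0.1022 m·K/W
ΣR = 0.003172 + 6.907×10^-5 + 2.994 + 1.628 + 0.1022 = 4.727 m·K/W
Q' = ΔT/ΣR = (278.76 K − 294.6 K)/4.727 = -3.351 W/m
From the inner boundary to the cork board/expanded polystyrene interface, ΣR_partial = 2.997 m·K/W.
T_interface = T_in − Q'·ΣR_partial = 278.76 K − (-3.351)(2.997) = 288.8 K

T = 288.8 K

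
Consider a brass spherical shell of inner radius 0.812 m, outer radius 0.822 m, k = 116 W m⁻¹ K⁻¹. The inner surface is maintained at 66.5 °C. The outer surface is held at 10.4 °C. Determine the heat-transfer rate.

Q = 5460 kW

Q = 4πk·ΔT/(1/r₁ − 1/r₂) = 4π × 116 × 56.1 / (1/0.812 − 1/0.822) = 5.46×10^6 W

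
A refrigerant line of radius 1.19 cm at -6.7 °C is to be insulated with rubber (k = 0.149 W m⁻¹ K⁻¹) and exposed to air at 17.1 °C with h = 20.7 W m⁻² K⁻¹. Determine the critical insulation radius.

For a cylinder, r_cr = k_ins/h = 0.149/20.7 = 0.00720 m = 0.720 cm

r_cr = 0.720 cm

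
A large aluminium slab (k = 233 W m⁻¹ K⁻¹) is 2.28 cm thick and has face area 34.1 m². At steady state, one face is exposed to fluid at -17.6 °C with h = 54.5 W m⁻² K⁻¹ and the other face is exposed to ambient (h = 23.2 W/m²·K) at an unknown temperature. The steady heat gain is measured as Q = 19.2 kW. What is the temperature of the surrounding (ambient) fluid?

Sum the resistances:
  R_conv,in = 1/(hA) = 1/(54.5·34.1) = 5.381×10^-4 K/W
  R_aluminium = L/(kA) = 0.0228/(233·34.1) = 2.870×10^-6 K/W
  R_conv,out = 1/(hA) = 1/(23.2·34.1) = 0.001264 K/W
ΣR = 0.001805 K/W
ΔT = Q·ΣR = 19200 × 0.001805 = 34.66 K
Heat flows inward, so T_out = T_in + ΔT = -17.6 + 34.66 = 17.1 °C

T_out = 17.1 °C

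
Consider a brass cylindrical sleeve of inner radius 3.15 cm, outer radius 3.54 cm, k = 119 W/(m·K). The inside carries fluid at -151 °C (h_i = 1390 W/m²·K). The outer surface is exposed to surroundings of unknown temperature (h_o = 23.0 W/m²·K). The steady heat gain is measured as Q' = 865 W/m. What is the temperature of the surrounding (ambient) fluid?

T_out = 21.4 °C

Series resistances:
  R'_conv,in = 1/(2πr h) = 1/(2π·0.0315·1390) = 0.003635 m·K/W
  R'_brass = ln(0.0354/0.0315)/(2πk) = 0.1167/(2π·119) = 1.561×10^-4 m·K/W
  R'_conv,out = 1/(2πr h) = 1/(2π·0.0354·23.0) = 0.1955 m·K/W
ΣR = 0.1993 m·K/W
ΔT = Q'·ΣR = 865 × 0.1993 = 172.4 K
Heat flows inward, so T_out = T_in + ΔT = -151 + 172.4 = 21.4 °C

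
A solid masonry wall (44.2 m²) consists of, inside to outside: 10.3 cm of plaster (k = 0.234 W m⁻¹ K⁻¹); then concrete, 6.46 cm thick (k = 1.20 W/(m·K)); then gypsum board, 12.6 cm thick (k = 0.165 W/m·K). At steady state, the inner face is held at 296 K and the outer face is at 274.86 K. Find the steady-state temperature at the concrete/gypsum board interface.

T = 287.7 K

Treat each layer as a resistance in series:
  R_plaster = L/(kA) = 0.103/(0.234·44.2) = 0.009959 K/W
  R_concrete = L/(kA) = 0.0646/(1.20·44.2) = 0.001218 K/W
  R_gypsum board = L/(kA) = 0.126/(0.165·44.2) = 0.01728 K/W
ΣR = 0.009959 + 0.001218 + 0.01728 = 0.02846 K/W
Q = ΔT/ΣR = (296 K − 274.86 K)/0.02846 = 742.8 W
From the inner boundary to the concrete/gypsum board interface, ΣR_partial = 0.01118 K/W.
T_interface = T_in − Q·ΣR_partial = 296 K − (742.8)(0.01118) = 287.7 K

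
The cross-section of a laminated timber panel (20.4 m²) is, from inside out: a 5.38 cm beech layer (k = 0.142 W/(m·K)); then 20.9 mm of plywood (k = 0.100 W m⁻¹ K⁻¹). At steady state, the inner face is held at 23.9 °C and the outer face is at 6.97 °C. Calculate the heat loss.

Treat each layer as a resistance in series:
  R_beech = L/(kA) = 0.0538/(0.142·20.4) = 0.01857 K/W
  R_plywood = L/(kA) = 0.0209/(0.100·20.4) = 0.01025 K/W
ΣR = 0.01857 + 0.01025 = 0.02882 K/W
Q = ΔT/ΣR = (23.9 °C − 6.97 °C)/0.02882 = 587 W

Q = 587 W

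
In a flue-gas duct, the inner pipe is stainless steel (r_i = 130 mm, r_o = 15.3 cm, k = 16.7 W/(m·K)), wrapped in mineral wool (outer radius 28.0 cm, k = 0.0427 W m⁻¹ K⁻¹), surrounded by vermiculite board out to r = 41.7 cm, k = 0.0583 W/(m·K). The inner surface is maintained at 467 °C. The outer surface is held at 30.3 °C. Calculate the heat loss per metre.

Q' = 131 W/m

Treat each layer as a resistance in series:
  R'_stainless steel = ln(0.153/0.130)/(2πk) = 0.1629/(2π·16.7) = 0.001553 m·K/W
  R'_mineral wool = ln(0.280/0.153)/(2πk) = 0.6044/(2π·0.0427) = 2.253 m·K/W
  R'_vermiculite board = ln(0.417/0.280)/(2πk) = 0.3983/(2π·0.0583) = 1.087 m·K/W
ΣR = 0.001553 + 2.253 + 1.087 = 3.342 m·K/W
Q' = ΔT/ΣR = (467 °C − 30.3 °C)/3.342 = 131 W/m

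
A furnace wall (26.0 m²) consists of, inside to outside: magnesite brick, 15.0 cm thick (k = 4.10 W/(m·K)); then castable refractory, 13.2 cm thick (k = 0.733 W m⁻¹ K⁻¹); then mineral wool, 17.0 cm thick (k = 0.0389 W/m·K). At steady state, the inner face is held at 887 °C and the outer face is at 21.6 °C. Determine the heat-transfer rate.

Q = 4910 W

Treat each layer as a resistance in series:
  R_magnesite brick = L/(kA) = 0.150/(4.10·26.0) = 0.001407 K/W
  R_castable refractory = L/(kA) = 0.132/(0.733·26.0) = 0.006926 K/W
  R_mineral wool = L/(kA) = 0.170/(0.0389·26.0) = 0.1681 K/W
ΣR = 0.001407 + 0.006926 + 0.1681 = 0.1764 K/W
Q = ΔT/ΣR = (887 °C − 21.6 °C)/0.1764 = 4910 W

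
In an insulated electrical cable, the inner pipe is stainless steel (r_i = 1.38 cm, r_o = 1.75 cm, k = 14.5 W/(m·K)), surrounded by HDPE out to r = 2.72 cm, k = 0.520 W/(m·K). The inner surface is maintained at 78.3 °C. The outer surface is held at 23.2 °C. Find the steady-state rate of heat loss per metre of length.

Series thermal resistances, inner to outer:
  R'_stainless steel = ln(0.0175/0.0138)/(2πk) = 0.2375/(2π·14.5) = 0.002607 m·K/W
  R'_HDPE = ln(0.0272/0.0175)/(2πk) = 0.4410/(2π·0.520) = 0.1350 m·K/W
ΣR = 0.002607 + 0.1350 = 0.1376 m·K/W
Q' = ΔT/ΣR = (78.3 °C − 23.2 °C)/0.1376 = 400 W/m

Q' = 400 W/m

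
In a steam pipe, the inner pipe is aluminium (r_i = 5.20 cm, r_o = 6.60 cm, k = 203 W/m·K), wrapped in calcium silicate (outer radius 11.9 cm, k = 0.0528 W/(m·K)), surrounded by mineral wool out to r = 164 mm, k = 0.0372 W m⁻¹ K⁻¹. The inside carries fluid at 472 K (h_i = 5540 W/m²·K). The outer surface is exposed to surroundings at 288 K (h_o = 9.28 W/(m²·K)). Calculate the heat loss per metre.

Q' = 56.5 W/m

Resistance network (inner→outer):
  R'_conv,in = 1/(2πr h) = 1/(2π·0.0520·5540) = 5.525×10^-4 m·K/W
  R'_aluminium = ln(0.0660/0.0520)/(2πk) = 0.2384/(2π·203) = 1.869×10^-4 m·K/W
  R'_calcium silicate = ln(0.119/0.0660)/(2πk) = 0.5895/(2π·0.0528) = 1.777 m·K/W
  R'_mineral wool = ln(0.164/0.119)/(2πk) = 0.3207/(2π·0.0372) = 1.372 m·K/W
  R'_conv,out = 1/(2πr h) = 1/(2π·0.164·9.28) = 0.1046 m·K/W
ΣR = 5.525×10^-4 + 1.869×10^-4 + 1.777 + 1.372 + 0.1046 = 3.254 m·K/W
Q' = ΔT/ΣR = (472 K − 288 K)/3.254 = 56.5 W/m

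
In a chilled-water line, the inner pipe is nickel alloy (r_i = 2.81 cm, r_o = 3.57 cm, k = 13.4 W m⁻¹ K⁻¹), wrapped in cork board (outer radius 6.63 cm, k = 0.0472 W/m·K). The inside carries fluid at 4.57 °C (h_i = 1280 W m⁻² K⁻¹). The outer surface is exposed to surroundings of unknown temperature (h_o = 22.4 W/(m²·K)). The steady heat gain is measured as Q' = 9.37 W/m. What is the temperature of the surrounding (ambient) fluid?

Sum the resistances:
  R'_conv,in = 1/(2πr h) = 1/(2π·0.0281·1280) = 0.004425 m·K/W
  R'_nickel alloy = ln(0.0357/0.0281)/(2πk) = 0.2394/(2π·13.4) = 0.002843 m·K/W
  R'_cork board = ln(0.0663/0.0357)/(2πk) = 0.6190/(2π·0.0472) = 2.087 m·K/W
  R'_conv,out = 1/(2πr h) = 1/(2π·0.0663·22.4) = 0.1072 m·K/W
ΣR = 2.202 m·K/W
ΔT = Q'·ΣR = 9.37 × 2.202 = 20.63 K
Heat flows inward, so T_out = T_in + ΔT = 4.57 + 20.63 = 25.2 °C

T_out = 25.2 °C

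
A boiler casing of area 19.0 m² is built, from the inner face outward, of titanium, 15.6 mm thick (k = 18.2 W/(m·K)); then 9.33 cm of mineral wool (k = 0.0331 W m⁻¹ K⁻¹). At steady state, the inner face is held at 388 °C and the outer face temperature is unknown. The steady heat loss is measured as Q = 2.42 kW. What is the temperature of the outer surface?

T_out = 28.9 °C

Sum the resistances:
  R_titanium = L/(kA) = 0.0156/(18.2·19.0) = 4.511×10^-5 K/W
  R_mineral wool = L/(kA) = 0.0933/(0.0331·19.0) = 0.1484 K/W
ΣR = 0.1484 K/W
ΔT = Q·ΣR = 2420 × 0.1484 = 359.1 K
Heat flows outward, so T_out = T_in − ΔT = 388 − 359.1 = 28.9 °C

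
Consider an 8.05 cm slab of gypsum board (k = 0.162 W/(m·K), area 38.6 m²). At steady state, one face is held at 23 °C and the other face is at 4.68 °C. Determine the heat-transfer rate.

Q = kA·ΔT/L = 0.162 × 38.6 × |23 °C − 4.68 °C| / 0.0805 = 1420 W

Q = 1420 W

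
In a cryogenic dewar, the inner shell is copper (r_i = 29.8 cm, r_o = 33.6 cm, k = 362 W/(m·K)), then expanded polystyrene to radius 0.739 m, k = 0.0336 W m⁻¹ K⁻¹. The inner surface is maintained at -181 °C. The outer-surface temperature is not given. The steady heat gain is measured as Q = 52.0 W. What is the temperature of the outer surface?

Sum the resistances:
  R_copper = (1/0.298 − 1/0.336)/(4πk) = 0.3795/(4π·362) = 8.343×10^-5 K/W
  R_expanded polystyrene = (1/0.336 − 1/0.739)/(4πk) = 1.623/(4π·0.0336) = 3.844 K/W
ΣR = 3.844 K/W
ΔT = Q·ΣR = 52.0 × 3.844 = 199.9 K
Heat flows inward, so T_out = T_in + ΔT = -181 + 199.9 = 18.9 °C

T_out = 18.9 °C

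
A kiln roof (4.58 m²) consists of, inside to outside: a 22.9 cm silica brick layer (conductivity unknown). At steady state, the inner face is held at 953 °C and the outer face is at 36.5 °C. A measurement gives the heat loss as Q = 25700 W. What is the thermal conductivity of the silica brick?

k = 1.40 W/m·K

ΣR = ΔT/Q = |953 − 36.5|/25700 = 0.03566 K/W
L/(kA) = 0.03566 ⇒ k = 0.229/(0.03566·4.58) = 1.40 W/m·K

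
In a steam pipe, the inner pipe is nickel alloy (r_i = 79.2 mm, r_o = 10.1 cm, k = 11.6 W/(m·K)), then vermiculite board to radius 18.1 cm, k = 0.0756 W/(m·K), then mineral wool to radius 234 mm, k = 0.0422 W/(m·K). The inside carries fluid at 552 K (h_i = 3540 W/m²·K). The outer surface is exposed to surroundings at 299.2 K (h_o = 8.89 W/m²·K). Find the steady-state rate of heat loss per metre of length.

Resistance network (inner→outer):
  R'_conv,in = 1/(2πr h) = 1/(2π·0.0792·3540) = 5.677×10^-4 m·K/W
  R'_nickel alloy = ln(0.101/0.0792)/(2πk) = 0.2431/(2π·11.6) = 0.003336 m·K/W
  R'_vermiculite board = ln(0.181/0.101)/(2πk) = 0.5834/(2π·0.0756) = 1.228 m·K/W
  R'_mineral wool = ln(0.234/0.181)/(2πk) = 0.2568/(2π·0.0422) = 0.9686 m·K/W
  R'_conv,out = 1/(2πr h) = 1/(2π·0.234·8.89) = 0.07651 m·K/W
ΣR = 5.677×10^-4 + 0.003336 + 1.228 + 0.9686 + 0.07651 = 2.277 m·K/W
Q' = ΔT/ΣR = (552 K − 299.2 K)/2.277 = 111 W/m

Q' = 111 W/m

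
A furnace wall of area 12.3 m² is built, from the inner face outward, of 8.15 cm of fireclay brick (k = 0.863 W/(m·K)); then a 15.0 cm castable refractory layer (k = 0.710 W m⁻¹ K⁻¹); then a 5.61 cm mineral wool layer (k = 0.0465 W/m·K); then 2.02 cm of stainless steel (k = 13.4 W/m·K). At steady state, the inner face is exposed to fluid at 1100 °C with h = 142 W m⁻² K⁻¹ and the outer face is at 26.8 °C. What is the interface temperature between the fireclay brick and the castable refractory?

T = 1028 °C

Treat each layer as a resistance in series:
  R_conv,in = 1/(hA) = 1/(142·12.3) = 5.725×10^-4 K/W
  R_fireclay brick = L/(kA) = 0.0815/(0.863·12.3) = 0.007678 K/W
  R_castable refractory = L/(kA) = 0.150/(0.710·12.3) = 0.01718 K/W
  R_mineral wool = L/(kA) = 0.0561/(0.0465·12.3) = 0.09809 K/W
  R_stainless steel = L/(kA) = 0.0202/(13.4·12.3) = 1.226×10^-4 K/W
ΣR = 5.725×10^-4 + 0.007678 + 0.01718 + 0.09809 + 1.226×10^-4 = 0.1236 K/W
Q = ΔT/ΣR = (1100 °C − 26.8 °C)/0.1236 = 8683 W
From the inner boundary to the fireclay brick/castable refractory interface, ΣR_partial = 0.008250 K/W.
T_interface = T_in − Q·ΣR_partial = 1100 °C − (8683)(0.008250) = 1028 °C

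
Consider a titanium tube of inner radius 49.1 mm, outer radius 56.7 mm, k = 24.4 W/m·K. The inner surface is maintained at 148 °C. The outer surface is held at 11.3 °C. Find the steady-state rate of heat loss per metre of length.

Q' = 1.46×10^5 W/m

Q' = 2πk·ΔT/ln(r₂/r₁) = 2π × 24.4 × 136.7 / ln(0.0567/0.0491) = 1.46×10^5 W/m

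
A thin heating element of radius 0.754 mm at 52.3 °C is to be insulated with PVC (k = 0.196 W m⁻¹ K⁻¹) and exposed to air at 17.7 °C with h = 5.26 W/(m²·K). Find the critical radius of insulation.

For a cylinder, r_cr = k_ins/h = 0.196/5.26 = 0.0373 m = 3.73 cm

r_cr = 3.73 cm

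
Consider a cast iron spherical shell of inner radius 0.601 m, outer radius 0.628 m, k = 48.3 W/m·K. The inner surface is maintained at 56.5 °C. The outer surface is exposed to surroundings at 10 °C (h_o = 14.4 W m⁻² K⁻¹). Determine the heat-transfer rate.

Q = 3290 W

Resistance network (inner→outer):
  R_cast iron = (1/0.601 − 1/0.628)/(4πk) = 0.07154/(4π·48.3) = 1.179×10^-4 K/W
  R_conv,out = 1/(4πr²h) = 1/(4π·0.628²·14.4) = 0.01401 K/W
ΣR = 1.179×10^-4 + 0.01401 = 0.01413 K/W
Q = ΔT/ΣR = (56.5 °C − 10 °C)/0.01413 = 3290 W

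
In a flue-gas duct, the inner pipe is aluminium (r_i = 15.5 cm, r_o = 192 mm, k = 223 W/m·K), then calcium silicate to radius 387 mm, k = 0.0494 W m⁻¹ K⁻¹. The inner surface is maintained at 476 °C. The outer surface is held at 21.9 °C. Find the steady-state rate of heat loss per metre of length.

Q' = 201 W/m

Resistance network (inner→outer):
  R'_aluminium = ln(0.192/0.155)/(2πk) = 0.2141/(2π·223) = 1.528×10^-4 m·K/W
  R'_calcium silicate = ln(0.387/0.192)/(2πk) = 0.7009/(2π·0.0494) = 2.258 m·K/W
ΣR = 1.528×10^-4 + 2.258 = 2.258 m·K/W
Q' = ΔT/ΣR = (476 °C − 21.9 °C)/2.258 = 201 W/m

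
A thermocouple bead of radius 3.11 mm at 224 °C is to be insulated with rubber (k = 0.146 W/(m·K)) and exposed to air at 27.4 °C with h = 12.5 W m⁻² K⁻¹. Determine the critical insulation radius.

r_cr = 2.34 cm

For a sphere, r_cr = 2k_ins/h = 2·0.146/12.5 = 0.0234 m = 2.34 cm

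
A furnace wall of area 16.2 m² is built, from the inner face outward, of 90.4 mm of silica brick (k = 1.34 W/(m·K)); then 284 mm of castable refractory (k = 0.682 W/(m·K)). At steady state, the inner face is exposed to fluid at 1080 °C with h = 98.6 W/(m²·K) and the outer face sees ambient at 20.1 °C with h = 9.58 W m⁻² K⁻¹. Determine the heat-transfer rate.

Series thermal resistances, inner to outer:
  R_conv,in = 1/(hA) = 1/(98.6·16.2) = 6.260×10^-4 K/W
  R_silica brick = L/(kA) = 0.0904/(1.34·16.2) = 0.004164 K/W
  R_castable refractory = L/(kA) = 0.284/(0.682·16.2) = 0.02571 K/W
  R_conv,out = 1/(hA) = 1/(9.58·16.2) = 0.006443 K/W
ΣR = 6.260×10^-4 + 0.004164 + 0.02571 + 0.006443 = 0.03694 K/W
Q = ΔT/ΣR = (1080 °C − 20.1 °C)/0.03694 = 28700 W

Q = 28700 W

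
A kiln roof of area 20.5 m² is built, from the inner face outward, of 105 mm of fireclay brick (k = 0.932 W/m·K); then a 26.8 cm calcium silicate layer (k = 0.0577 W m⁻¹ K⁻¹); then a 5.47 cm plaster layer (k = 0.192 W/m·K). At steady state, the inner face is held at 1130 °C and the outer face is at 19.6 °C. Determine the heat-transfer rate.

Q = 4.51 kW

Resistance network (inner→outer):
  R_fireclay brick = L/(kA) = 0.105/(0.932·20.5) = 0.005496 K/W
  R_calcium silicate = L/(kA) = 0.268/(0.0577·20.5) = 0.2266 K/W
  R_plaster = L/(kA) = 0.0547/(0.192·20.5) = 0.01390 K/W
ΣR = 0.005496 + 0.2266 + 0.01390 = 0.2460 K/W
Q = ΔT/ΣR = (1130 °C − 19.6 °C)/0.2460 = 4510 W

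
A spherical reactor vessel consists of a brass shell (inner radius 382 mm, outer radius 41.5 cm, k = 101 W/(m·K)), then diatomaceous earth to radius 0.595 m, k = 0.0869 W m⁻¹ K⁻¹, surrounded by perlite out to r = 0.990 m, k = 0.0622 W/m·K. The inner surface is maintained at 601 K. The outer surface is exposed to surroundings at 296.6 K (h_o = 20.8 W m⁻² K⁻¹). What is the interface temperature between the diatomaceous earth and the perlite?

Series thermal resistances, inner to outer:
  R_brass = (1/0.382 − 1/0.415)/(4πk) = 0.2082/(4π·101) = 1.640×10^-4 K/W
  R_diatomaceous earth = (1/0.415 − 1/0.595)/(4πk) = 0.7290/(4π·0.0869) = 0.6675 K/W
  R_perlite = (1/0.595 − 1/0.990)/(4πk) = 0.6706/(4π·0.0622) = 0.8579 K/W
  R_conv,out = 1/(4πr²h) = 1/(4π·0.990²·20.8) = 0.003904 K/W
ΣR = 1.640×10^-4 + 0.6675 + 0.8579 + 0.003904 = 1.529 K/W
Q = ΔT/ΣR = (601 K − 296.6 K)/1.529 = 199.1 W
From the inner boundary to the diatomaceous earth/perlite interface, ΣR_partial = 0.6677 K/W.
T_interface = T_in − Q·ΣR_partial = 601 K − (199.1)(0.6677) = 468 K

T = 468 K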